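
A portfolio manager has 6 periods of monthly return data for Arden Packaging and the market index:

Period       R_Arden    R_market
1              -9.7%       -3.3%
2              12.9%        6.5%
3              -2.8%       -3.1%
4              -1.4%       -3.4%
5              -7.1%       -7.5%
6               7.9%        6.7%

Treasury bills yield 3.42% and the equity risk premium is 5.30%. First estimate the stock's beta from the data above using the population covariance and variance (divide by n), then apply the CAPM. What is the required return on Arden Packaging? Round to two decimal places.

10.64%

Mean R_i = (-9.7 + 12.9 − 2.8 − 1.4 − 7.1 + 7.9) / 6 = -0.0333%
Mean R_m = (-3.3 + 6.5 − 3.1 − 3.4 − 7.5 + 6.7) / 6 = -0.6833%
Σ(R_i − R̄_i)(R_m − R̄_m) = 235.3433  ⇒  Cov = 235.3433 / 6 = 39.2239
Σ(R_m − R̄_m)² = 172.6483  ⇒  Var(R_m) = 172.6483 / 6 = 28.7747
β = Cov / Var(R_m) = 39.2239 / 28.7747 = 1.3631
E(R) = R_f + β × MRP = 3.42% + 1.3631 × 5.30% = 10.64%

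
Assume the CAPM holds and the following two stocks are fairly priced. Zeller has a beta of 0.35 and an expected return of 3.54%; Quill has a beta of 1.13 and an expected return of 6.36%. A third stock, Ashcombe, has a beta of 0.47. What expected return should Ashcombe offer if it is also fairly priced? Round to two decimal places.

3.97%

MRP (SML slope) = (6.36% − 3.54%) / (1.13 − 0.35) = 2.82% / 0.78 = 3.6154%
R_f (intercept) = 3.54% − 0.35 × 3.6154% = 2.2746%
E(R_Ashcombe) = R_f + β × MRP = 2.2746% + 0.47 × 3.6154% = 3.97%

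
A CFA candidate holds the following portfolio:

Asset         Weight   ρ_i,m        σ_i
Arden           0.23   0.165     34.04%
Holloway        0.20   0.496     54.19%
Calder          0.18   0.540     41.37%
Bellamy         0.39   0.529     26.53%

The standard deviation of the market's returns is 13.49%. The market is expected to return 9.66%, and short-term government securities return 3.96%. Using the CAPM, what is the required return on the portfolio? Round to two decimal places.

10.79%

β_Arden = 0.165 × 34.04% / 13.49% = 0.4164
β_Holloway = 0.496 × 54.19% / 13.49% = 1.9925
β_Calder = 0.540 × 41.37% / 13.49% = 1.6560
β_Bellamy = 0.529 × 26.53% / 13.49% = 1.0404
β_P = Σ w_i β_i = 0.23×0.4164 + 0.20×1.9925 + 0.18×1.6560 + 0.39×1.0404 = 1.1981
MRP = 9.66% − 3.96% = 5.70%
E(R_P) = R_f + β_P × MRP = 3.96% + 1.1981 × 5.70% = 10.79%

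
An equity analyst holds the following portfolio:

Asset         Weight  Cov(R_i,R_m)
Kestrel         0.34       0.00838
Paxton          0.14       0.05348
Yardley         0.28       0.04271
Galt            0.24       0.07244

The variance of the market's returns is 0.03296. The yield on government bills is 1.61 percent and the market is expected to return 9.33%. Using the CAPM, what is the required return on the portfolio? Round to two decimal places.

β_Kestrel = 0.00838 / 0.03296 = 0.2542
β_Paxton = 0.05348 / 0.03296 = 1.6226
β_Yardley = 0.04271 / 0.03296 = 1.2958
β_Galt = 0.07244 / 0.03296 = 2.1978
β_P = Σ w_i β_i = 0.34×0.2542 + 0.14×1.6226 + 0.28×1.2958 + 0.24×2.1978 = 1.2039
MRP = 9.33% − 1.61% = 7.72%
E(R_P) = R_f + β_P × MRP = 1.61% + 1.2039 × 7.72% = 10.90%

10.90%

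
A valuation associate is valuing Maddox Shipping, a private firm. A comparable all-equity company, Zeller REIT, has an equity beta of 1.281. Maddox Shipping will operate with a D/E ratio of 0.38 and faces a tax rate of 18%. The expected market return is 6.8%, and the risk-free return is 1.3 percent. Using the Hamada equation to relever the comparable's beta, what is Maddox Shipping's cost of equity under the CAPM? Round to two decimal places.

β_L = β_U × [1 + (1 − t)(D/E)] = 1.281 × [1 + (1 − 0.18) × 0.38]
    = 1.281 × [1 + 0.82 × 0.38] = 1.281 × 1.3116 = 1.6802
MRP = 6.8% − 1.3% = 5.50%
E(R) = R_f + β_L × MRP = 1.3% + 1.6802 × 5.5% = 10.54%

10.54%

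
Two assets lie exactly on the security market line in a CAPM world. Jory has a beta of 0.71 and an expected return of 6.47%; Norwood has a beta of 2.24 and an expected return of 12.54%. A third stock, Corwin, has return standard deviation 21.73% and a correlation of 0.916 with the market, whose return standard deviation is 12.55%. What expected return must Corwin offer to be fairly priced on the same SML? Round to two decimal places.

9.95%

MRP = (12.54% − 6.47%) / (2.24 − 0.71) = 3.9673%
R_f = 6.47% − 0.71 × 3.9673% = 3.6532%
β_Corwin = ρ·σ_i/σ_m = 0.916 × 21.73 / 12.55 = 1.5860
E(R_Corwin) = R_f + β × MRP = 3.6532% + 1.5860 × 3.9673% = 9.95%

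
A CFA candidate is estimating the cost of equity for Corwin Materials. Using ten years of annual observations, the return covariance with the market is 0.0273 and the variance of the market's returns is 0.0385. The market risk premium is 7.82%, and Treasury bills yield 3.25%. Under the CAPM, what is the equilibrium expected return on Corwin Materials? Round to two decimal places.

8.80%

β = Cov(R_i, R_m) / Var(R_m) = 0.0273 / 0.0385 = 0.7091
E(R) = R_f + β × MRP = 3.25% + 0.7091 × 7.82% = 8.80%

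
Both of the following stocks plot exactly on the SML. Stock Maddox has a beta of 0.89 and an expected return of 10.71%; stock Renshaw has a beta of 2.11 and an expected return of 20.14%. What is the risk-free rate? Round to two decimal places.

Both satisfy E(R) = R_f + β·MRP, so the slope of the SML is
MRP = (20.14% − 10.71%) / (2.11 − 0.89) = 9.43% / 1.22 = 7.7295%
R_f = E(R_Maddox) − β_Maddox·MRP = 10.71% − 0.89 × 7.7295% = 3.8307%

3.83%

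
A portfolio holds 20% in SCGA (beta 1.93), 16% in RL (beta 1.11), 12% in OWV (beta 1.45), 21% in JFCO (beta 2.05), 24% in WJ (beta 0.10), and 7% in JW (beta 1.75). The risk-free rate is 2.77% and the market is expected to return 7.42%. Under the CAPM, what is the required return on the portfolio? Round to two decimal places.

8.88%

β_P = Σ w_i β_i = 0.20×1.93 + 0.16×1.11 + 0.12×1.45 + 0.21×2.05 + 0.24×0.10 + 0.07×1.75 = 1.3146
MRP = 7.42% − 2.77% = 4.65%
E(R_P) = R_f + β_P × MRP = 2.77% + 1.3146 × 4.65% = 8.88%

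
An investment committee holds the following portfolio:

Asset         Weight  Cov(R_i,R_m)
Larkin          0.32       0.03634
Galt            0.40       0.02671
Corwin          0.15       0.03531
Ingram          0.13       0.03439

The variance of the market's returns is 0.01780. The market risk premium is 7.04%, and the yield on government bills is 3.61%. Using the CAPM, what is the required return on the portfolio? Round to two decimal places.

16.30%

β_Larkin = 0.03634 / 0.01780 = 2.0416
β_Galt = 0.02671 / 0.01780 = 1.5006
β_Corwin = 0.03531 / 0.01780 = 1.9837
β_Ingram = 0.03439 / 0.01780 = 1.9320
β_P = Σ w_i β_i = 0.32×2.0416 + 0.40×1.5006 + 0.15×1.9837 + 0.13×1.9320 = 1.8023
E(R_P) = R_f + β_P × MRP = 3.61% + 1.8023 × 7.04% = 16.30%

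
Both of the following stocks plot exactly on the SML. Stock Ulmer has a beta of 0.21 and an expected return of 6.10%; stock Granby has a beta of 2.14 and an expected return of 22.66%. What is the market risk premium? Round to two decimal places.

Both satisfy E(R) = R_f + β·MRP, so the slope of the SML is
MRP = (22.66% − 6.10%) / (2.14 − 0.21) = 16.56% / 1.93 = 8.5803%

8.58%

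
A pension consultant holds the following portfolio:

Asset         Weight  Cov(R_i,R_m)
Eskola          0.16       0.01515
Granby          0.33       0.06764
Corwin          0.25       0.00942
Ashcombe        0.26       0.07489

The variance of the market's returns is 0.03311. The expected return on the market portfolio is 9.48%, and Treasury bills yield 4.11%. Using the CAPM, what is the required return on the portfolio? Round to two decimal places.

β_Eskola = 0.01515 / 0.03311 = 0.4576
β_Granby = 0.06764 / 0.03311 = 2.0429
β_Corwin = 0.00942 / 0.03311 = 0.2845
β_Ashcombe = 0.07489 / 0.03311 = 2.2619
β_P = Σ w_i β_i = 0.16×0.4576 + 0.33×2.0429 + 0.25×0.2845 + 0.26×2.2619 = 1.4066
MRP = 9.48% − 4.11% = 5.37%
E(R_P) = R_f + β_P × MRP = 4.11% + 1.4066 × 5.37% = 11.66%

11.66%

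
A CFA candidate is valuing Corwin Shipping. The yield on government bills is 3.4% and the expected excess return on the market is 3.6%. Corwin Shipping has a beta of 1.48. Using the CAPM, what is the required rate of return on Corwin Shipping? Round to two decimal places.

8.73%

E(R) = R_f + β × MRP = 3.4% + 1.48 × 3.6% = 8.73%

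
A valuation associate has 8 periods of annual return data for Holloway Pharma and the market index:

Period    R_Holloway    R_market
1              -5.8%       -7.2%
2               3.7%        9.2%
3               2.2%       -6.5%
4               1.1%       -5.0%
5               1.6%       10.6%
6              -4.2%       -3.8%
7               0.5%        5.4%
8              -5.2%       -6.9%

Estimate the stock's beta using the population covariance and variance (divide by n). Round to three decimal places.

Mean R_i = (-5.8 + 3.7 + 2.2 + 1.1 + 1.6 − 4.2 + 0.5 − 5.2) / 8 = -0.7625%
Mean R_m = (-7.2 + 9.2 − 6.5 − 5.0 + 10.6 − 3.8 + 5.4 − 6.9) / 8 = -0.5250%
Σ(R_i − R̄_i)(R_m − R̄_m) = 124.2975  ⇒  Cov = 124.2975 / 8 = 15.5372
Σ(R_m − R̄_m)² = 405.0950  ⇒  Var(R_m) = 405.0950 / 8 = 50.6369
β = Cov / Var(R_m) = 15.5372 / 50.6369 = 0.3068

0.307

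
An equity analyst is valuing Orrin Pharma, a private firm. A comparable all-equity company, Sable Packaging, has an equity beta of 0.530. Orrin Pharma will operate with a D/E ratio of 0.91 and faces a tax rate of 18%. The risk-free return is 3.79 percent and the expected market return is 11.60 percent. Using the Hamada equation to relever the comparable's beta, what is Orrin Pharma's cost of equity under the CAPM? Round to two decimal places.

11.02%

β_L = β_U × [1 + (1 − t)(D/E)] = 0.530 × [1 + (1 − 0.18) × 0.91]
    = 0.530 × [1 + 0.82 × 0.91] = 0.530 × 1.7462 = 0.9255
MRP = 11.60% − 3.79% = 7.81%
E(R) = R_f + β_L × MRP = 3.79% + 0.9255 × 7.81% = 11.02%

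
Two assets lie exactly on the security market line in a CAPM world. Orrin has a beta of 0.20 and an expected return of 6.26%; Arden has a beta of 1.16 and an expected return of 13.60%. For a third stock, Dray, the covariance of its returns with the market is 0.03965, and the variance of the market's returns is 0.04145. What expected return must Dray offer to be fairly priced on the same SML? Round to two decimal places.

MRP = (13.60% − 6.26%) / (1.16 − 0.20) = 7.6458%
R_f = 6.26% − 0.20 × 7.6458% = 4.7308%
β_Dray = Cov / Var(R_m) = 0.03965 / 0.04145 = 0.9566
E(R_Dray) = R_f + β × MRP = 4.7308% + 0.9566 × 7.6458% = 12.04%

12.04%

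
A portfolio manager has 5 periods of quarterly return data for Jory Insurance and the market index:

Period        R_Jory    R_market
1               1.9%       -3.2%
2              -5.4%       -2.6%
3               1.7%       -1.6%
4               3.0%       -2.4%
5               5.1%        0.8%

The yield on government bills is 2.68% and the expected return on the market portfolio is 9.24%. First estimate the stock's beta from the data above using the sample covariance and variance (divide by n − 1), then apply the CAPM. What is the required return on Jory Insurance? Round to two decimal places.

Mean R_i = (1.9 − 5.4 + 1.7 + 3.0 + 5.1) / 5 = 1.2600%
Mean R_m = (-3.2 − 2.6 − 1.6 − 2.4 + 0.8) / 5 = -1.8000%
Σ(R_i − R̄_i)(R_m − R̄_m) = 13.4600  ⇒  Cov = 13.4600 / 4 = 3.3650
Σ(R_m − R̄_m)² = 9.7600  ⇒  Var(R_m) = 9.7600 / 4 = 2.4400
β = Cov / Var(R_m) = 3.3650 / 2.4400 = 1.3791
MRP = 9.24% − 2.68% = 6.56%
E(R) = R_f + β × MRP = 2.68% + 1.3791 × 6.56% = 11.73%

11.73%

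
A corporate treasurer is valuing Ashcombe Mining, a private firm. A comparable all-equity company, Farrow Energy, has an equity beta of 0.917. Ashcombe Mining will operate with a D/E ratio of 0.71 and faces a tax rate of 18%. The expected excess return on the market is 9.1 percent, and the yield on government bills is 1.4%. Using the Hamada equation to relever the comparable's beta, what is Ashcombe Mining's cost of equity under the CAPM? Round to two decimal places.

β_L = β_U × [1 + (1 − t)(D/E)] = 0.917 × [1 + (1 − 0.18) × 0.71]
    = 0.917 × [1 + 0.82 × 0.71] = 0.917 × 1.5822 = 1.4509
E(R) = R_f + β_L × MRP = 1.4% + 1.4509 × 9.1% = 14.60%

14.60%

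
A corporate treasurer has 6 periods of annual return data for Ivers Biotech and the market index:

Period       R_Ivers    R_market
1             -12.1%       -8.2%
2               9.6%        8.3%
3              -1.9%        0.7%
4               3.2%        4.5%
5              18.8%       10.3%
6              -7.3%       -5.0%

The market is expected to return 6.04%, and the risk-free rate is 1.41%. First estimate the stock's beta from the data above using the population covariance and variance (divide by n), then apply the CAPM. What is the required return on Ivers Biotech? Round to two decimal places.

8.36%

Mean R_i = (-12.1 + 9.6 − 1.9 + 3.2 + 18.8 − 7.3) / 6 = 1.7167%
Mean R_m = (-8.2 + 8.3 + 0.7 + 4.5 + 10.3 − 5.0) / 6 = 1.7667%
Σ(R_i − R̄_i)(R_m − R̄_m) = 403.9133  ⇒  Cov = 403.9133 / 6 = 67.3189
Σ(R_m − R̄_m)² = 269.2333  ⇒  Var(R_m) = 269.2333 / 6 = 44.8722
β = Cov / Var(R_m) = 67.3189 / 44.8722 = 1.5002
MRP = 6.04% − 1.41% = 4.63%
E(R) = R_f + β × MRP = 1.41% + 1.5002 × 4.63% = 8.36%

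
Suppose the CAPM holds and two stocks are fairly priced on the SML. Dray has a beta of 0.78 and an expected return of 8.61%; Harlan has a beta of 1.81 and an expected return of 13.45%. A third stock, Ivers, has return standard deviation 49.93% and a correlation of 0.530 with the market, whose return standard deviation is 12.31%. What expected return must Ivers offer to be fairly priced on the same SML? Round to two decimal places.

MRP = (13.45% − 8.61%) / (1.81 − 0.78) = 4.6990%
R_f = 8.61% − 0.78 × 4.6990% = 4.9448%
β_Ivers = ρ·σ_i/σ_m = 0.530 × 49.93 / 12.31 = 2.1497
E(R_Ivers) = R_f + β × MRP = 4.9448% + 2.1497 × 4.6990% = 15.05%

15.05%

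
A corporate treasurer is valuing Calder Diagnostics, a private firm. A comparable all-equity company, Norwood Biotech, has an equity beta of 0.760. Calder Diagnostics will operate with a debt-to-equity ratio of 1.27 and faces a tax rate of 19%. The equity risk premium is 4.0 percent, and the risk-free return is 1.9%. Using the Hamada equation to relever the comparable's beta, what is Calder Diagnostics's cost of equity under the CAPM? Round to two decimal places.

8.07%

β_L = β_U × [1 + (1 − t)(D/E)] = 0.760 × [1 + (1 − 0.19) × 1.27]
    = 0.760 × [1 + 0.81 × 1.27] = 0.760 × 2.0287 = 1.5418
E(R) = R_f + β_L × MRP = 1.9% + 1.5418 × 4.0% = 8.07%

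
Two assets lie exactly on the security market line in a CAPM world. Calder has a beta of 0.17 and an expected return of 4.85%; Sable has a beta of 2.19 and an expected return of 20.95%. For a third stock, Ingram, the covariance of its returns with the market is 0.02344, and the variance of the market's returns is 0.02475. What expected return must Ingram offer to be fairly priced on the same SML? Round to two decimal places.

11.04%

MRP = (20.95% − 4.85%) / (2.19 − 0.17) = 7.9703%
R_f = 4.85% − 0.17 × 7.9703% = 3.4950%
β_Ingram = Cov / Var(R_m) = 0.02344 / 0.02475 = 0.9471
E(R_Ingram) = R_f + β × MRP = 3.4950% + 0.9471 × 7.9703% = 11.04%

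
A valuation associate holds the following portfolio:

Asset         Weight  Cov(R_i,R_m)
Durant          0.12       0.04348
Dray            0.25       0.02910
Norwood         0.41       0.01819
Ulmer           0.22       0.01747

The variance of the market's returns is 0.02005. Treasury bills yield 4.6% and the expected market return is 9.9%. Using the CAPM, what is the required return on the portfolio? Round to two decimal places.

10.89%

β_Durant = 0.04348 / 0.02005 = 2.1686
β_Dray = 0.02910 / 0.02005 = 1.4514
β_Norwood = 0.01819 / 0.02005 = 0.9072
β_Ulmer = 0.01747 / 0.02005 = 0.8713
β_P = Σ w_i β_i = 0.12×2.1686 + 0.25×1.4514 + 0.41×0.9072 + 0.22×0.8713 = 1.1867
MRP = 9.9% − 4.6% = 5.30%
E(R_P) = R_f + β_P × MRP = 4.6% + 1.1867 × 5.3% = 10.89%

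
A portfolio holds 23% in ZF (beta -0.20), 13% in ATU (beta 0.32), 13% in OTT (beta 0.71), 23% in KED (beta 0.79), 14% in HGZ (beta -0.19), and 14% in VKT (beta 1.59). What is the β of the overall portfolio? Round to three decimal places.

β_P = Σ w_i β_i = 0.23×-0.20 + 0.13×0.32 + 0.13×0.71 + 0.23×0.79 + 0.14×-0.19 + 0.14×1.59 = 0.4656

0.466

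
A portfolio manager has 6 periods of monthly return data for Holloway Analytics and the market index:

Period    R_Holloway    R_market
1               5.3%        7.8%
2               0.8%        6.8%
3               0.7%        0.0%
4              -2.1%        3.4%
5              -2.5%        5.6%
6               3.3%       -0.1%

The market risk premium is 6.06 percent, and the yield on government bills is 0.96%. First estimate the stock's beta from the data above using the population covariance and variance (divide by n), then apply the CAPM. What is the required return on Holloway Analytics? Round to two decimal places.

1.35%

Mean R_i = (5.3 + 0.8 + 0.7 − 2.1 − 2.5 + 3.3) / 6 = 0.9167%
Mean R_m = (7.8 + 6.8 + 0.0 + 3.4 + 5.6 − 0.1) / 6 = 3.9167%
Σ(R_i − R̄_i)(R_m − R̄_m) = 3.7683  ⇒  Cov = 3.7683 / 6 = 0.6281
Σ(R_m − R̄_m)² = 57.9683  ⇒  Var(R_m) = 57.9683 / 6 = 9.6614
β = Cov / Var(R_m) = 0.6281 / 9.6614 = 0.0650
E(R) = R_f + β × MRP = 0.96% + 0.0650 × 6.06% = 1.35%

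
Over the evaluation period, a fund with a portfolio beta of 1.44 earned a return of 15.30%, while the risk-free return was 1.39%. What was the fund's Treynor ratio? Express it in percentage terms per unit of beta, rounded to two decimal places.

9.66%

Treynor = (R_P − R_f) / β_P = (15.30% − 1.39%) / 1.4400 = 13.91% / 1.4400 = 9.66%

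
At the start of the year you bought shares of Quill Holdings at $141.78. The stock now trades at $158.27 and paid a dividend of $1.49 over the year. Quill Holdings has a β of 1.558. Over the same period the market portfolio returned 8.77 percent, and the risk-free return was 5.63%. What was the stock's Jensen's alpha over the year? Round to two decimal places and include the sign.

Realised HPR = (P1 + D1 − P0) / P0 = (158.27 + 1.49 − 141.78) / 141.78 = 17.98 / 141.78 = 12.6816%
MRP = 8.77% − 5.63% = 3.14%
CAPM required = R_f + β·MRP = 5.63% + 1.558 × 3.14% = 10.52212%
α = realised − required = 12.6816% − 10.52212% = +2.16%

+2.16%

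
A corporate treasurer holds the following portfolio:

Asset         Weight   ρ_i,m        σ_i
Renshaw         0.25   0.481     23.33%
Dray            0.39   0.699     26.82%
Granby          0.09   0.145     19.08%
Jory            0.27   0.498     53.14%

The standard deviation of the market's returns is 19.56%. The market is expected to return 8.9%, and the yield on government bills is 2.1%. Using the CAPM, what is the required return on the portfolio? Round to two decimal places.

β_Renshaw = 0.481 × 23.33% / 19.56% = 0.5737
β_Dray = 0.699 × 26.82% / 19.56% = 0.9584
β_Granby = 0.145 × 19.08% / 19.56% = 0.1414
β_Jory = 0.498 × 53.14% / 19.56% = 1.3530
β_P = Σ w_i β_i = 0.25×0.5737 + 0.39×0.9584 + 0.09×0.1414 + 0.27×1.3530 = 0.8952
MRP = 8.9% − 2.1% = 6.80%
E(R_P) = R_f + β_P × MRP = 2.1% + 0.8952 × 6.8% = 8.19%

8.19%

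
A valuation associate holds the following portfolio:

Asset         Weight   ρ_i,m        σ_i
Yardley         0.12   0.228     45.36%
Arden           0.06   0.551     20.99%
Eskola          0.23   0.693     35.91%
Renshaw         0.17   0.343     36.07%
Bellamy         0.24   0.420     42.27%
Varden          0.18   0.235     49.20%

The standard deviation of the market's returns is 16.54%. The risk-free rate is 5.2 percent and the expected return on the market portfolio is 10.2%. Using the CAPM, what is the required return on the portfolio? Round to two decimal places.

10.07%

β_Yardley = 0.228 × 45.36% / 16.54% = 0.6253
β_Arden = 0.551 × 20.99% / 16.54% = 0.6992
β_Eskola = 0.693 × 35.91% / 16.54% = 1.5046
β_Renshaw = 0.343 × 36.07% / 16.54% = 0.7480
β_Bellamy = 0.420 × 42.27% / 16.54% = 1.0734
β_Varden = 0.235 × 49.20% / 16.54% = 0.6990
β_P = Σ w_i β_i = 0.12×0.6253 + 0.06×0.6992 + 0.23×1.5046 + 0.17×0.7480 + 0.24×1.0734 + 0.18×0.6990 = 0.9736
MRP = 10.2% − 5.2% = 5.00%
E(R_P) = R_f + β_P × MRP = 5.2% + 0.9736 × 5.0% = 10.07%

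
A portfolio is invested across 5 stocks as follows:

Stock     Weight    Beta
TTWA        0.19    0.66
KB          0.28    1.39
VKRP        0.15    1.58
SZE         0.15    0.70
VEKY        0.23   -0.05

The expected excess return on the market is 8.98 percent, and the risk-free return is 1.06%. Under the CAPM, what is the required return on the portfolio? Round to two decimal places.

β_P = Σ w_i β_i = 0.19×0.66 + 0.28×1.39 + 0.15×1.58 + 0.15×0.70 + 0.23×-0.05 = 0.8451
E(R_P) = R_f + β_P × MRP = 1.06% + 0.8451 × 8.98% = 8.65%

8.65%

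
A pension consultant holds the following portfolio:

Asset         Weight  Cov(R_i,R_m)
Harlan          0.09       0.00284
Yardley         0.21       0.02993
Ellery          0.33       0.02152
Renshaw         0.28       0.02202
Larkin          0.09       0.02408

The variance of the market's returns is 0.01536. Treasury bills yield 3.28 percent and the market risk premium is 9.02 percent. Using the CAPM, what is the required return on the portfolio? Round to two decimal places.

16.18%

β_Harlan = 0.00284 / 0.01536 = 0.1849
β_Yardley = 0.02993 / 0.01536 = 1.9486
β_Ellery = 0.02152 / 0.01536 = 1.4010
β_Renshaw = 0.02202 / 0.01536 = 1.4336
β_Larkin = 0.02408 / 0.01536 = 1.5677
β_P = Σ w_i β_i = 0.09×0.1849 + 0.21×1.9486 + 0.33×1.4010 + 0.28×1.4336 + 0.09×1.5677 = 1.4307
E(R_P) = R_f + β_P × MRP = 3.28% + 1.4307 × 9.02% = 16.18%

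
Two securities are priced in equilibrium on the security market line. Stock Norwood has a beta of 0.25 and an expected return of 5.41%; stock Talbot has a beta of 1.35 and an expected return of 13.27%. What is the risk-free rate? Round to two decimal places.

Both satisfy E(R) = R_f + β·MRP, so the slope of the SML is
MRP = (13.27% − 5.41%) / (1.35 − 0.25) = 7.86% / 1.10 = 7.1455%
R_f = E(R_Norwood) − β_Norwood·MRP = 5.41% − 0.25 × 7.1455% = 3.6236%

3.62%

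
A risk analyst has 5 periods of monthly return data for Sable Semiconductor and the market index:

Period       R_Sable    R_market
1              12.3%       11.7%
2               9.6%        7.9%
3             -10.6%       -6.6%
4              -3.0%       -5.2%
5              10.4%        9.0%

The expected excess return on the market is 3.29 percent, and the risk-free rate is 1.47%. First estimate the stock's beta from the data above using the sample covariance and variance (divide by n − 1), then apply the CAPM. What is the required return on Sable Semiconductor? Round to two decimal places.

5.23%

Mean R_i = (12.3 + 9.6 − 10.6 − 3.0 + 10.4) / 5 = 3.7400%
Mean R_m = (11.7 + 7.9 − 6.6 − 5.2 + 9.0) / 5 = 3.3600%
Σ(R_i − R̄_i)(R_m − R̄_m) = 336.0780  ⇒  Cov = 336.0780 / 4 = 84.0195
Σ(R_m − R̄_m)² = 294.4520  ⇒  Var(R_m) = 294.4520 / 4 = 73.6130
β = Cov / Var(R_m) = 84.0195 / 73.6130 = 1.1414
E(R) = R_f + β × MRP = 1.47% + 1.1414 × 3.29% = 5.23%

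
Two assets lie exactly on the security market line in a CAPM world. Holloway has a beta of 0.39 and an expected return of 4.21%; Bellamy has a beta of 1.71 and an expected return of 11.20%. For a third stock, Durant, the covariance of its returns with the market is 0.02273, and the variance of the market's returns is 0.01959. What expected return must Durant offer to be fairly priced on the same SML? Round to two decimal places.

MRP = (11.20% − 4.21%) / (1.71 − 0.39) = 5.2955%
R_f = 4.21% − 0.39 × 5.2955% = 2.1448%
β_Durant = Cov / Var(R_m) = 0.02273 / 0.01959 = 1.1603
E(R_Durant) = R_f + β × MRP = 2.1448% + 1.1603 × 5.2955% = 8.29%

8.29%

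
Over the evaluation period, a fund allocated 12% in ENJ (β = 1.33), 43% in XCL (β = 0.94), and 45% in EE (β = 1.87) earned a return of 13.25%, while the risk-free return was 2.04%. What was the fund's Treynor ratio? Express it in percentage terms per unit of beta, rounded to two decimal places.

7.98%

β_P = 0.12×1.33 + 0.43×0.94 + 0.45×1.87 = 1.4053
Treynor = (R_P − R_f) / β_P = (13.25% − 2.04%) / 1.4053 = 11.21% / 1.4053 = 7.98%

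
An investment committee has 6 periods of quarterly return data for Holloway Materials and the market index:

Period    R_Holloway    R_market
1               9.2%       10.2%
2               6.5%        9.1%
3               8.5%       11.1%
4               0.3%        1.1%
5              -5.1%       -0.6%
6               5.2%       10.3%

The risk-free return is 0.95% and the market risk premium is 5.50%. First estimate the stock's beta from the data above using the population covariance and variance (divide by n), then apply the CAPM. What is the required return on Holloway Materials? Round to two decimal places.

6.47%

Mean R_i = (9.2 + 6.5 + 8.5 + 0.3 − 5.1 + 5.2) / 6 = 4.1000%
Mean R_m = (10.2 + 9.1 + 11.1 + 1.1 − 0.6 + 10.3) / 6 = 6.8667%
Σ(R_i − R̄_i)(R_m − R̄_m) = 135.3700  ⇒  Cov = 135.3700 / 6 = 22.5617
Σ(R_m − R̄_m)² = 134.8133  ⇒  Var(R_m) = 134.8133 / 6 = 22.4689
β = Cov / Var(R_m) = 22.5617 / 22.4689 = 1.0041
E(R) = R_f + β × MRP = 0.95% + 1.0041 × 5.50% = 6.47%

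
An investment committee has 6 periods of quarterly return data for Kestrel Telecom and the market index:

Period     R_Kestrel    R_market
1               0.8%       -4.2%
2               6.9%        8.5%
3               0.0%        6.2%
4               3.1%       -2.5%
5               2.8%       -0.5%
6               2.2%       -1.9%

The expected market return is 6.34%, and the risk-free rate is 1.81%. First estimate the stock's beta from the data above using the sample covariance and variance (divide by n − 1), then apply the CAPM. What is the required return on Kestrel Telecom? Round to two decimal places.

2.74%

Mean R_i = (0.8 + 6.9 + 0.0 + 3.1 + 2.8 + 2.2) / 6 = 2.6333%
Mean R_m = (-4.2 + 8.5 + 6.2 − 2.5 − 0.5 − 1.9) / 6 = 0.9333%
Σ(R_i − R̄_i)(R_m − R̄_m) = 27.2133  ⇒  Cov = 27.2133 / 5 = 5.4427
Σ(R_m − R̄_m)² = 133.2133  ⇒  Var(R_m) = 133.2133 / 5 = 26.6427
β = Cov / Var(R_m) = 5.4427 / 26.6427 = 0.2043
MRP = 6.34% − 1.81% = 4.53%
E(R) = R_f + β × MRP = 1.81% + 0.2043 × 4.53% = 2.74%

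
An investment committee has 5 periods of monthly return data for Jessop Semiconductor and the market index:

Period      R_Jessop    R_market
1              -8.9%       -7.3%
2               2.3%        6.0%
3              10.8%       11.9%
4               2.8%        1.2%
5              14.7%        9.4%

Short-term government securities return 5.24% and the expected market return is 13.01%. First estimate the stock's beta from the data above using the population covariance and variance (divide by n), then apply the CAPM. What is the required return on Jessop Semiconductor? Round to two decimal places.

Mean R_i = (-8.9 + 2.3 + 10.8 + 2.8 + 14.7) / 5 = 4.3400%
Mean R_m = (-7.3 + 6.0 + 11.9 + 1.2 + 9.4) / 5 = 4.2400%
Σ(R_i − R̄_i)(R_m − R̄_m) = 256.8220  ⇒  Cov = 256.8220 / 5 = 51.3644
Σ(R_m − R̄_m)² = 230.8120  ⇒  Var(R_m) = 230.8120 / 5 = 46.1624
β = Cov / Var(R_m) = 51.3644 / 46.1624 = 1.1127
MRP = 13.01% − 5.24% = 7.77%
E(R) = R_f + β × MRP = 5.24% + 1.1127 × 7.77% = 13.89%

13.89%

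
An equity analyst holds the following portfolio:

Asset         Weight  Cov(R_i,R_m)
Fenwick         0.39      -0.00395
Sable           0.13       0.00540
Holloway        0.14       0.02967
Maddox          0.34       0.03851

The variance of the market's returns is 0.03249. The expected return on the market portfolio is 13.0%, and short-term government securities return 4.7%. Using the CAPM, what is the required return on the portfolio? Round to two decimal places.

8.89%

β_Fenwick = -0.00395 / 0.03249 = -0.1216
β_Sable = 0.00540 / 0.03249 = 0.1662
β_Holloway = 0.02967 / 0.03249 = 0.9132
β_Maddox = 0.03851 / 0.03249 = 1.1853
β_P = Σ w_i β_i = 0.39×-0.1216 + 0.13×0.1662 + 0.14×0.9132 + 0.34×1.1853 = 0.5050
MRP = 13.0% − 4.7% = 8.30%
E(R_P) = R_f + β_P × MRP = 4.7% + 0.5050 × 8.3% = 8.89%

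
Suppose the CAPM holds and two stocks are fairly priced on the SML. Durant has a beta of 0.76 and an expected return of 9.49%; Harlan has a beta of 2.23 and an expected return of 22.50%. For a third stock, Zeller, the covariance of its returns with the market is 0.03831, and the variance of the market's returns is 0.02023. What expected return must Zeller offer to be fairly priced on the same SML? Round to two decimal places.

MRP = (22.50% − 9.49%) / (2.23 − 0.76) = 8.8503%
R_f = 9.49% − 0.76 × 8.8503% = 2.7638%
β_Zeller = Cov / Var(R_m) = 0.03831 / 0.02023 = 1.8937
E(R_Zeller) = R_f + β × MRP = 2.7638% + 1.8937 × 8.8503% = 19.52%

19.52%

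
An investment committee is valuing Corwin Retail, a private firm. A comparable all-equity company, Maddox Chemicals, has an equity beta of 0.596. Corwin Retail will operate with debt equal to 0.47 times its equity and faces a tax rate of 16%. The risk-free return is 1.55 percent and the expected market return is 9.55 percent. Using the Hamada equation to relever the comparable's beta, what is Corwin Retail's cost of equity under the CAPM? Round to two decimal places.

β_L = β_U × [1 + (1 − t)(D/E)] = 0.596 × [1 + (1 − 0.16) × 0.47]
    = 0.596 × [1 + 0.84 × 0.47] = 0.596 × 1.3948 = 0.8313
MRP = 9.55% − 1.55% = 8.00%
E(R) = R_f + β_L × MRP = 1.55% + 0.8313 × 8.00% = 8.20%

8.20%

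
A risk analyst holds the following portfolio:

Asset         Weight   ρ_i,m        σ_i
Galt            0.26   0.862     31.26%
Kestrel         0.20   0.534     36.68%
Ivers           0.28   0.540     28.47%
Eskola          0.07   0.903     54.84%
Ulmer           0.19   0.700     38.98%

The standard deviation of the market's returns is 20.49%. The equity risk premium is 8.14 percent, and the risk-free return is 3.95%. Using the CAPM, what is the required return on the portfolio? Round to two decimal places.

β_Galt = 0.862 × 31.26% / 20.49% = 1.3151
β_Kestrel = 0.534 × 36.68% / 20.49% = 0.9559
β_Ivers = 0.540 × 28.47% / 20.49% = 0.7503
β_Eskola = 0.903 × 54.84% / 20.49% = 2.4168
β_Ulmer = 0.700 × 38.98% / 20.49% = 1.3317
β_P = Σ w_i β_i = 0.26×1.3151 + 0.20×0.9559 + 0.28×0.7503 + 0.07×2.4168 + 0.19×1.3317 = 1.1654
E(R_P) = R_f + β_P × MRP = 3.95% + 1.1654 × 8.14% = 13.44%

13.44%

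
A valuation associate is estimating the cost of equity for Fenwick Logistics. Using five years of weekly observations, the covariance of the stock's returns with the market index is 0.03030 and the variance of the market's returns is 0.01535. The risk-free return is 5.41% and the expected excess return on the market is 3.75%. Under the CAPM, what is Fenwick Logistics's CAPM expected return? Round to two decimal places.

β = Cov(R_i, R_m) / Var(R_m) = 0.03030 / 0.01535 = 1.9739
E(R) = R_f + β × MRP = 5.41% + 1.9739 × 3.75% = 12.81%

12.81%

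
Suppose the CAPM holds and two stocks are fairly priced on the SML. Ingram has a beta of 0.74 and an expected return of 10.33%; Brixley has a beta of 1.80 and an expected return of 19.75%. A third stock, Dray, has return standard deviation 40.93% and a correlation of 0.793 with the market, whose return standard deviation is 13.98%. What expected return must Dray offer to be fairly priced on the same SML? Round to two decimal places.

MRP = (19.75% − 10.33%) / (1.80 − 0.74) = 8.8868%
R_f = 10.33% − 0.74 × 8.8868% = 3.7538%
β_Dray = ρ·σ_i/σ_m = 0.793 × 40.93 / 13.98 = 2.3217
E(R_Dray) = R_f + β × MRP = 3.7538% + 2.3217 × 8.8868% = 24.39%

24.39%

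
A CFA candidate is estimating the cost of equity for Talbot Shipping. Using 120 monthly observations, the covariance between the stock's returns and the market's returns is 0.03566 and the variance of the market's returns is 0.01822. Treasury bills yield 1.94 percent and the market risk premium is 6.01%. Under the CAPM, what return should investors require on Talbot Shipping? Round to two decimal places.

13.70%

β = Cov(R_i, R_m) / Var(R_m) = 0.03566 / 0.01822 = 1.9572
E(R) = R_f + β × MRP = 1.94% + 1.9572 × 6.01% = 13.70%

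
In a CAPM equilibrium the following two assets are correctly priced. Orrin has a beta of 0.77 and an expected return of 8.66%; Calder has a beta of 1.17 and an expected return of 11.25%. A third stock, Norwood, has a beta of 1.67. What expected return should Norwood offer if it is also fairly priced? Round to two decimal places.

14.49%

MRP (SML slope) = (11.25% − 8.66%) / (1.17 − 0.77) = 2.59% / 0.40 = 6.4750%
R_f (intercept) = 8.66% − 0.77 × 6.4750% = 3.6743%
E(R_Norwood) = R_f + β × MRP = 3.6743% + 1.67 × 6.4750% = 14.49%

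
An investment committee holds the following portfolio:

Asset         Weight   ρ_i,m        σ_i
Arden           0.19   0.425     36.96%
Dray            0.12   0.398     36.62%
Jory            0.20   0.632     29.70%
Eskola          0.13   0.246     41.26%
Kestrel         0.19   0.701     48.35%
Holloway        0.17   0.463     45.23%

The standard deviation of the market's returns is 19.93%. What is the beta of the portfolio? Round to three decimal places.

β_Arden = 0.425 × 36.96% / 19.93% = 0.7882
β_Dray = 0.398 × 36.62% / 19.93% = 0.7313
β_Jory = 0.632 × 29.70% / 19.93% = 0.9418
β_Eskola = 0.246 × 41.26% / 19.93% = 0.5093
β_Kestrel = 0.701 × 48.35% / 19.93% = 1.7006
β_Holloway = 0.463 × 45.23% / 19.93% = 1.0508
β_P = Σ w_i β_i = 0.19×0.7882 + 0.12×0.7313 + 0.20×0.9418 + 0.13×0.5093 + 0.19×1.7006 + 0.17×1.0508 = 0.9938

0.994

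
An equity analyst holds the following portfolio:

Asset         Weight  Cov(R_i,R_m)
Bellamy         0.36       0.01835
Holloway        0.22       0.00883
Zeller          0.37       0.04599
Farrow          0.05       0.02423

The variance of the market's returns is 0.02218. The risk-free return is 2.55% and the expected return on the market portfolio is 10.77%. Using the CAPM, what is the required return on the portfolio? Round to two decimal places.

12.47%

β_Bellamy = 0.01835 / 0.02218 = 0.8273
β_Holloway = 0.00883 / 0.02218 = 0.3981
β_Zeller = 0.04599 / 0.02218 = 2.0735
β_Farrow = 0.02423 / 0.02218 = 1.0924
β_P = Σ w_i β_i = 0.36×0.8273 + 0.22×0.3981 + 0.37×2.0735 + 0.05×1.0924 = 1.2072
MRP = 10.77% − 2.55% = 8.22%
E(R_P) = R_f + β_P × MRP = 2.55% + 1.2072 × 8.22% = 12.47%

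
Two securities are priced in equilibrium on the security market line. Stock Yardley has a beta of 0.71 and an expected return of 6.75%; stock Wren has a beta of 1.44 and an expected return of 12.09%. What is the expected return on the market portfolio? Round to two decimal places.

Both satisfy E(R) = R_f + β·MRP, so the slope of the SML is
MRP = (12.09% − 6.75%) / (1.44 − 0.71) = 5.34% / 0.73 = 7.3151%
R_f = E(R_Yardley) − β_Yardley·MRP = 6.75% − 0.71 × 7.3151% = 1.5563%
E(R_m) = R_f + MRP = 1.5563% + 7.3151% = 8.87%

8.87%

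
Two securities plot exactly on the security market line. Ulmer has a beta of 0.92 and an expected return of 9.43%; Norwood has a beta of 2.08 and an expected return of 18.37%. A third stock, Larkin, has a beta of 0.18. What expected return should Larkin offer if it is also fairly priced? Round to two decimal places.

MRP (SML slope) = (18.37% − 9.43%) / (2.08 − 0.92) = 8.94% / 1.16 = 7.7069%
R_f (intercept) = 9.43% − 0.92 × 7.7069% = 2.3397%
E(R_Larkin) = R_f + β × MRP = 2.3397% + 0.18 × 7.7069% = 3.73%

3.73%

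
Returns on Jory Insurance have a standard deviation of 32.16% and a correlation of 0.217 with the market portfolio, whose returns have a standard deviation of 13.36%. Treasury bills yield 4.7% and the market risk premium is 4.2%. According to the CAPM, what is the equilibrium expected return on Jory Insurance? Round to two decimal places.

β = ρ × σ_i / σ_m = 0.217 × 32.16% / 13.36% = 0.5224
E(R) = 4.7% + 0.5224 × 4.2% = 6.89%

6.89%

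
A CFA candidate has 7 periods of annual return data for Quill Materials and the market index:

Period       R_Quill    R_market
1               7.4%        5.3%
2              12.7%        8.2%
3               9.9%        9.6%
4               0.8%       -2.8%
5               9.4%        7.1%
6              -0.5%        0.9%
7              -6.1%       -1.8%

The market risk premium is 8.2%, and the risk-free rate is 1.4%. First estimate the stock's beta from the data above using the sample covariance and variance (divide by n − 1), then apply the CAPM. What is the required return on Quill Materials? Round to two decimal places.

Mean R_i = (7.4 + 12.7 + 9.9 + 0.8 + 9.4 − 0.5 − 6.1) / 7 = 4.8000%
Mean R_m = (5.3 + 8.2 + 9.6 − 2.8 + 7.1 + 0.9 − 1.8) / 7 = 3.7857%
Σ(R_i − R̄_i)(R_m − R̄_m) = 186.2300  ⇒  Cov = 186.2300 / 6 = 31.0383
Σ(R_m − R̄_m)² = 149.4686  ⇒  Var(R_m) = 149.4686 / 6 = 24.9114
β = Cov / Var(R_m) = 31.0383 / 24.9114 = 1.2459
E(R) = R_f + β × MRP = 1.4% + 1.2459 × 8.2% = 11.62%

11.62%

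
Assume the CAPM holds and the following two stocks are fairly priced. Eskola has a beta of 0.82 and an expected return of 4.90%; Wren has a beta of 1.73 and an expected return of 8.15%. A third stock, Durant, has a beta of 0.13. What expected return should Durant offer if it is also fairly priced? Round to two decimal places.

MRP (SML slope) = (8.15% − 4.90%) / (1.73 − 0.82) = 3.25% / 0.91 = 3.5714%
R_f (intercept) = 4.90% − 0.82 × 3.5714% = 1.9715%
E(R_Durant) = R_f + β × MRP = 1.9715% + 0.13 × 3.5714% = 2.44%

2.44%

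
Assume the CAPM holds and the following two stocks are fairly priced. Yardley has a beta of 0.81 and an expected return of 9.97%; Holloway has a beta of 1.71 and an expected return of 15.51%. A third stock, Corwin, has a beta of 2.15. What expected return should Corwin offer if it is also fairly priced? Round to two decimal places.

MRP (SML slope) = (15.51% − 9.97%) / (1.71 − 0.81) = 5.54% / 0.90 = 6.1556%
R_f (intercept) = 9.97% − 0.81 × 6.1556% = 4.9840%
E(R_Corwin) = R_f + β × MRP = 4.9840% + 2.15 × 6.1556% = 18.22%

18.22%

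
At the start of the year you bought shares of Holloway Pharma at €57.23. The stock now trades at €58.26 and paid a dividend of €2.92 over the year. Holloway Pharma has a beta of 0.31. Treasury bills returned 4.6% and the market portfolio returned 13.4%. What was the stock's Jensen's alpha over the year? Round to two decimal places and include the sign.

-0.43%

Realised HPR = (P1 + D1 − P0) / P0 = (58.26 + 2.92 − 57.23) / 57.23 = 3.95 / 57.23 = 6.9020%
MRP = 13.4% − 4.6% = 8.80%
CAPM required = R_f + β·MRP = 4.6% + 0.31 × 8.8% = 7.3280%
α = realised − required = 6.9020% − 7.3280% = -0.43%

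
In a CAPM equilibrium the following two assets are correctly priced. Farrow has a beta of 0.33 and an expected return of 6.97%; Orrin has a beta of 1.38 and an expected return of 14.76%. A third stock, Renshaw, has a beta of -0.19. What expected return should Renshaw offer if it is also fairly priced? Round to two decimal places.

3.11%

MRP (SML slope) = (14.76% − 6.97%) / (1.38 − 0.33) = 7.79% / 1.05 = 7.4190%
R_f (intercept) = 6.97% − 0.33 × 7.4190% = 4.5217%
E(R_Renshaw) = R_f + β × MRP = 4.5217% + -0.19 × 7.4190% = 3.11%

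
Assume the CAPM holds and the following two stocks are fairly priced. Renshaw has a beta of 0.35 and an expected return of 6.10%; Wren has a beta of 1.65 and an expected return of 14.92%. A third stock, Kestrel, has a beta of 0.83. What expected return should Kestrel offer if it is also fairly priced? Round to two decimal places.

MRP (SML slope) = (14.92% − 6.10%) / (1.65 − 0.35) = 8.82% / 1.30 = 6.7846%
R_f (intercept) = 6.10% − 0.35 × 6.7846% = 3.7254%
E(R_Kestrel) = R_f + β × MRP = 3.7254% + 0.83 × 6.7846% = 9.36%

9.36%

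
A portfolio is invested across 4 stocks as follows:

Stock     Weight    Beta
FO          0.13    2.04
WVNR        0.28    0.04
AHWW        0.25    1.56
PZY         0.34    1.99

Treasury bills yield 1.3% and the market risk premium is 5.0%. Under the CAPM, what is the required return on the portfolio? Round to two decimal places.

β_P = Σ w_i β_i = 0.13×2.04 + 0.28×0.04 + 0.25×1.56 + 0.34×1.99 = 1.3430
E(R_P) = R_f + β_P × MRP = 1.3% + 1.3430 × 5.0% = 8.02%

8.02%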